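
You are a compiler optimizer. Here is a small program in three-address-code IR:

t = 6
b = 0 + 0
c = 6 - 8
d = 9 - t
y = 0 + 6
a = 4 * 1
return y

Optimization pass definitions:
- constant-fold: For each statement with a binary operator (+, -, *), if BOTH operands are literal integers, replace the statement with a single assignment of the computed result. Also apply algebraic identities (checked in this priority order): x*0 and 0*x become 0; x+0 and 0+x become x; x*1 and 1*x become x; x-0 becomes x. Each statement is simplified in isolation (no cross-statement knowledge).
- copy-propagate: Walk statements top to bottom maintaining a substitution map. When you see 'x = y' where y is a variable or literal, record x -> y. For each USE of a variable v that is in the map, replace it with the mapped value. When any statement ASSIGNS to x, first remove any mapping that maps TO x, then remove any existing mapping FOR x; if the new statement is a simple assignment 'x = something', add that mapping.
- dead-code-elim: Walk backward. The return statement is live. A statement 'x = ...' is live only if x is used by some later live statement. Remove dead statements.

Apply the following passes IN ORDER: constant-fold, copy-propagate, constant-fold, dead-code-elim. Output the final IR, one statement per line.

Answer: return 6

Derivation:
Initial IR:
  t = 6
  b = 0 + 0
  c = 6 - 8
  d = 9 - t
  y = 0 + 6
  a = 4 * 1
  return y
After constant-fold (7 stmts):
  t = 6
  b = 0
  c = -2
  d = 9 - t
  y = 6
  a = 4
  return y
After copy-propagate (7 stmts):
  t = 6
  b = 0
  c = -2
  d = 9 - 6
  y = 6
  a = 4
  return 6
After constant-fold (7 stmts):
  t = 6
  b = 0
  c = -2
  d = 3
  y = 6
  a = 4
  return 6
After dead-code-elim (1 stmts):
  return 6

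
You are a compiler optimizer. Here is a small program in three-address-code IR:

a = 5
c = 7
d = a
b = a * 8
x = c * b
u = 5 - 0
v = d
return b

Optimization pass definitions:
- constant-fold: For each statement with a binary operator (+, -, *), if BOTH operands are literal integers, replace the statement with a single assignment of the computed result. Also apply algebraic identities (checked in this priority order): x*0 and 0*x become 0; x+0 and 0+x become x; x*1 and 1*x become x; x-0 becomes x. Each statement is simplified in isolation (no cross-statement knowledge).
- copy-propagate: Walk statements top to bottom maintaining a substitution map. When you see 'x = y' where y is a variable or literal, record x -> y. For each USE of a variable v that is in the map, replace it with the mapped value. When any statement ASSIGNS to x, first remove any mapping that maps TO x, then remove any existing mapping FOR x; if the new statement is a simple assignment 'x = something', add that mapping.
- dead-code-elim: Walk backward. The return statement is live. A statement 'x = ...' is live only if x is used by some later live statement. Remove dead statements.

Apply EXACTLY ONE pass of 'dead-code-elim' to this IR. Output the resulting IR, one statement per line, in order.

Answer: a = 5
b = a * 8
return b

Derivation:
Applying dead-code-elim statement-by-statement:
  [8] return b  -> KEEP (return); live=['b']
  [7] v = d  -> DEAD (v not live)
  [6] u = 5 - 0  -> DEAD (u not live)
  [5] x = c * b  -> DEAD (x not live)
  [4] b = a * 8  -> KEEP; live=['a']
  [3] d = a  -> DEAD (d not live)
  [2] c = 7  -> DEAD (c not live)
  [1] a = 5  -> KEEP; live=[]
Result (3 stmts):
  a = 5
  b = a * 8
  return b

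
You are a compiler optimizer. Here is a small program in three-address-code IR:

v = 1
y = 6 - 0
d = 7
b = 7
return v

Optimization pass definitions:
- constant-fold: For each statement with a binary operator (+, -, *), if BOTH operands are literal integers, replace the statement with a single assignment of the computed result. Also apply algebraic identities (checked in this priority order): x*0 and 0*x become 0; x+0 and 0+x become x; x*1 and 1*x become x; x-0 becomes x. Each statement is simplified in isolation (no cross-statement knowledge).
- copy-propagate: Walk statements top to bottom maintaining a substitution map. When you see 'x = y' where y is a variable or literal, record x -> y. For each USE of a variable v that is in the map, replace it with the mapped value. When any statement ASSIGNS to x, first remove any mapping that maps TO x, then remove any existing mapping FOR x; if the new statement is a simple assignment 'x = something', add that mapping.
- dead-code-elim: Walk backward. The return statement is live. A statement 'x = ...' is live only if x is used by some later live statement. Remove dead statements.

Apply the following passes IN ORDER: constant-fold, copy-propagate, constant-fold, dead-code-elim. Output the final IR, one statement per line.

Initial IR:
  v = 1
  y = 6 - 0
  d = 7
  b = 7
  return v
After constant-fold (5 stmts):
  v = 1
  y = 6
  d = 7
  b = 7
  return v
After copy-propagate (5 stmts):
  v = 1
  y = 6
  d = 7
  b = 7
  return 1
After constant-fold (5 stmts):
  v = 1
  y = 6
  d = 7
  b = 7
  return 1
After dead-code-elim (1 stmts):
  return 1

Answer: return 1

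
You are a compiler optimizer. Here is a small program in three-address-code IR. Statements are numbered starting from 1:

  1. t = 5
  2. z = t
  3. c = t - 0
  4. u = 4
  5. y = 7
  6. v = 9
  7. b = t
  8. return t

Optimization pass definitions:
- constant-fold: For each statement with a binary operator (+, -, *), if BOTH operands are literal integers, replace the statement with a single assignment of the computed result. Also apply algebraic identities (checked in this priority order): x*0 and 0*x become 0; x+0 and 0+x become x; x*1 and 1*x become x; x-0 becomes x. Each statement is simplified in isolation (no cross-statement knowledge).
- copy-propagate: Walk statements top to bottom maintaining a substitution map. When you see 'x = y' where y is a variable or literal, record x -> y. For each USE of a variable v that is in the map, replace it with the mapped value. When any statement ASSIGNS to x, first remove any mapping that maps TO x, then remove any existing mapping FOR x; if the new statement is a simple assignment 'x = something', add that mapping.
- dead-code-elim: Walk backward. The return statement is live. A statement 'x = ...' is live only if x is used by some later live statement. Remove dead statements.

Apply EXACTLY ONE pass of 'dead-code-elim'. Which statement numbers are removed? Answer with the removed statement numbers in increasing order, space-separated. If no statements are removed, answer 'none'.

Answer: 2 3 4 5 6 7

Derivation:
Backward liveness scan:
Stmt 1 't = 5': KEEP (t is live); live-in = []
Stmt 2 'z = t': DEAD (z not in live set ['t'])
Stmt 3 'c = t - 0': DEAD (c not in live set ['t'])
Stmt 4 'u = 4': DEAD (u not in live set ['t'])
Stmt 5 'y = 7': DEAD (y not in live set ['t'])
Stmt 6 'v = 9': DEAD (v not in live set ['t'])
Stmt 7 'b = t': DEAD (b not in live set ['t'])
Stmt 8 'return t': KEEP (return); live-in = ['t']
Removed statement numbers: [2, 3, 4, 5, 6, 7]
Surviving IR:
  t = 5
  return t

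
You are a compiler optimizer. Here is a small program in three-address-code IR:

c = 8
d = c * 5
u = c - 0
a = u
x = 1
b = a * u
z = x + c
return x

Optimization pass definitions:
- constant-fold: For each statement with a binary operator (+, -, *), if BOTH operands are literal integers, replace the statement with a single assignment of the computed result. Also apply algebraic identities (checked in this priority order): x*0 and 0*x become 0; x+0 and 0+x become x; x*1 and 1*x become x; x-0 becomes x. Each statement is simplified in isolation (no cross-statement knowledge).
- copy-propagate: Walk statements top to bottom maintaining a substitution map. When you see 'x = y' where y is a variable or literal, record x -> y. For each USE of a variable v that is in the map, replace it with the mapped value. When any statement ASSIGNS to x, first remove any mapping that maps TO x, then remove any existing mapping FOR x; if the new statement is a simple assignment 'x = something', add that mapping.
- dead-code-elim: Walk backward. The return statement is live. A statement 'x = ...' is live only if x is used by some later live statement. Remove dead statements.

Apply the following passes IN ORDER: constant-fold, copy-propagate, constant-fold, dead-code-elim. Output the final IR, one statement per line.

Initial IR:
  c = 8
  d = c * 5
  u = c - 0
  a = u
  x = 1
  b = a * u
  z = x + c
  return x
After constant-fold (8 stmts):
  c = 8
  d = c * 5
  u = c
  a = u
  x = 1
  b = a * u
  z = x + c
  return x
After copy-propagate (8 stmts):
  c = 8
  d = 8 * 5
  u = 8
  a = 8
  x = 1
  b = 8 * 8
  z = 1 + 8
  return 1
After constant-fold (8 stmts):
  c = 8
  d = 40
  u = 8
  a = 8
  x = 1
  b = 64
  z = 9
  return 1
After dead-code-elim (1 stmts):
  return 1

Answer: return 1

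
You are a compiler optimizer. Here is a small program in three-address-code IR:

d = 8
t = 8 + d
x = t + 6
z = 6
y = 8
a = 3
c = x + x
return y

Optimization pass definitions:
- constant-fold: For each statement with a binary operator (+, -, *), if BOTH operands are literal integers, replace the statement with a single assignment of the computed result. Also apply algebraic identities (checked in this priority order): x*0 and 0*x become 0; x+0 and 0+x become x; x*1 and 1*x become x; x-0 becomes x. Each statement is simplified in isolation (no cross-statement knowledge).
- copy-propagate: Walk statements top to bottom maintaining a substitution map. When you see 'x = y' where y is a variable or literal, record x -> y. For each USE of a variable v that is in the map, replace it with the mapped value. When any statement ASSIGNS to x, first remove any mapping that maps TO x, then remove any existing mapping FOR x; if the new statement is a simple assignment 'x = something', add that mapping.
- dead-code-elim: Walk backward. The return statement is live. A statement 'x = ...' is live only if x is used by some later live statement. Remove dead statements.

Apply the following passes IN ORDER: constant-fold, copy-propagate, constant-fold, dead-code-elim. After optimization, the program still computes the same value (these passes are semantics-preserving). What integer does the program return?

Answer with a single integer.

Initial IR:
  d = 8
  t = 8 + d
  x = t + 6
  z = 6
  y = 8
  a = 3
  c = x + x
  return y
After constant-fold (8 stmts):
  d = 8
  t = 8 + d
  x = t + 6
  z = 6
  y = 8
  a = 3
  c = x + x
  return y
After copy-propagate (8 stmts):
  d = 8
  t = 8 + 8
  x = t + 6
  z = 6
  y = 8
  a = 3
  c = x + x
  return 8
After constant-fold (8 stmts):
  d = 8
  t = 16
  x = t + 6
  z = 6
  y = 8
  a = 3
  c = x + x
  return 8
After dead-code-elim (1 stmts):
  return 8
Evaluate:
  d = 8  =>  d = 8
  t = 8 + d  =>  t = 16
  x = t + 6  =>  x = 22
  z = 6  =>  z = 6
  y = 8  =>  y = 8
  a = 3  =>  a = 3
  c = x + x  =>  c = 44
  return y = 8

Answer: 8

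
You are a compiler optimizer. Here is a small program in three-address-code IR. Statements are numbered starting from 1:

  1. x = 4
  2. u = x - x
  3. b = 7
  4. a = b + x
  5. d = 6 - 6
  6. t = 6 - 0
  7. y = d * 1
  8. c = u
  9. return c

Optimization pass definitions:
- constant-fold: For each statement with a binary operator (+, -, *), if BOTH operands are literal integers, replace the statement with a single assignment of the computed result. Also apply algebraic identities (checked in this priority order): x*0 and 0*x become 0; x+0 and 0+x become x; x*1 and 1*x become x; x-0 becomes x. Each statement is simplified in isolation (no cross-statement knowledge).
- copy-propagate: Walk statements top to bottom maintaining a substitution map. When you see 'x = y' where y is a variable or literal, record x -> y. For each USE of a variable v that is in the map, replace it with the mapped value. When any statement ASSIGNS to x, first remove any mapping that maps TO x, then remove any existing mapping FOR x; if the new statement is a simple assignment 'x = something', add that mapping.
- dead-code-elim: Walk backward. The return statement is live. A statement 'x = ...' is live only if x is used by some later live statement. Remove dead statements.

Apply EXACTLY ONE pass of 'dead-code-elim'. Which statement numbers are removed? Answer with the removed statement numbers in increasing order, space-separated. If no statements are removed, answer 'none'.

Answer: 3 4 5 6 7

Derivation:
Backward liveness scan:
Stmt 1 'x = 4': KEEP (x is live); live-in = []
Stmt 2 'u = x - x': KEEP (u is live); live-in = ['x']
Stmt 3 'b = 7': DEAD (b not in live set ['u'])
Stmt 4 'a = b + x': DEAD (a not in live set ['u'])
Stmt 5 'd = 6 - 6': DEAD (d not in live set ['u'])
Stmt 6 't = 6 - 0': DEAD (t not in live set ['u'])
Stmt 7 'y = d * 1': DEAD (y not in live set ['u'])
Stmt 8 'c = u': KEEP (c is live); live-in = ['u']
Stmt 9 'return c': KEEP (return); live-in = ['c']
Removed statement numbers: [3, 4, 5, 6, 7]
Surviving IR:
  x = 4
  u = x - x
  c = u
  return c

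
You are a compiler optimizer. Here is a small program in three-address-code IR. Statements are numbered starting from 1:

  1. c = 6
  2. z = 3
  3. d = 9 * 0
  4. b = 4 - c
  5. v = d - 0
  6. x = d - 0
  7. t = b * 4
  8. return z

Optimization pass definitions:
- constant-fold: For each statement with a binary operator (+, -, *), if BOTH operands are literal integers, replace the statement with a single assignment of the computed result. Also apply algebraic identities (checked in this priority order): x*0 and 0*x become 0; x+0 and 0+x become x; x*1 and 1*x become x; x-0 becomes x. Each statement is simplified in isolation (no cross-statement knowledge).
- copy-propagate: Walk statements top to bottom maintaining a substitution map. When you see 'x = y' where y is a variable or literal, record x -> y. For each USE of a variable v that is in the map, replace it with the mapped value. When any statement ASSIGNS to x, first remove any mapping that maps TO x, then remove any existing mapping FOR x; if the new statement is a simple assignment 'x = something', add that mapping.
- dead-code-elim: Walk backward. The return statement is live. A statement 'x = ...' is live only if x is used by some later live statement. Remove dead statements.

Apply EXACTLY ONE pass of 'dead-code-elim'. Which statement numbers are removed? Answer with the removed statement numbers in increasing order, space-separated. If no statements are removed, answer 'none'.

Answer: 1 3 4 5 6 7

Derivation:
Backward liveness scan:
Stmt 1 'c = 6': DEAD (c not in live set [])
Stmt 2 'z = 3': KEEP (z is live); live-in = []
Stmt 3 'd = 9 * 0': DEAD (d not in live set ['z'])
Stmt 4 'b = 4 - c': DEAD (b not in live set ['z'])
Stmt 5 'v = d - 0': DEAD (v not in live set ['z'])
Stmt 6 'x = d - 0': DEAD (x not in live set ['z'])
Stmt 7 't = b * 4': DEAD (t not in live set ['z'])
Stmt 8 'return z': KEEP (return); live-in = ['z']
Removed statement numbers: [1, 3, 4, 5, 6, 7]
Surviving IR:
  z = 3
  return z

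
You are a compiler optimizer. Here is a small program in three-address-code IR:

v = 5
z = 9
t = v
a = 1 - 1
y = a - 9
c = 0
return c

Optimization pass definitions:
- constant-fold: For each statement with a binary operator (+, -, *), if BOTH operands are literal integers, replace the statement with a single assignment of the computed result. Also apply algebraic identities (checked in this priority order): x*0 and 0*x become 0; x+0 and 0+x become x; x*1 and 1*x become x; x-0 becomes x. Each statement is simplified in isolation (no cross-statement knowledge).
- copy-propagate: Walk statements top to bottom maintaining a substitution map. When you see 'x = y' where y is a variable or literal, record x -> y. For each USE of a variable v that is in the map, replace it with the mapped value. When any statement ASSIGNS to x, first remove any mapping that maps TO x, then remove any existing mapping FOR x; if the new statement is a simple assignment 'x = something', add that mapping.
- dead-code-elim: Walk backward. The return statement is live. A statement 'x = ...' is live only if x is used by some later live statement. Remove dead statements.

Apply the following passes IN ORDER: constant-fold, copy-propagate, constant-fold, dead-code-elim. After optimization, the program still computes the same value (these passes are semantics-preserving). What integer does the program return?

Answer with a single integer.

Answer: 0

Derivation:
Initial IR:
  v = 5
  z = 9
  t = v
  a = 1 - 1
  y = a - 9
  c = 0
  return c
After constant-fold (7 stmts):
  v = 5
  z = 9
  t = v
  a = 0
  y = a - 9
  c = 0
  return c
After copy-propagate (7 stmts):
  v = 5
  z = 9
  t = 5
  a = 0
  y = 0 - 9
  c = 0
  return 0
After constant-fold (7 stmts):
  v = 5
  z = 9
  t = 5
  a = 0
  y = -9
  c = 0
  return 0
After dead-code-elim (1 stmts):
  return 0
Evaluate:
  v = 5  =>  v = 5
  z = 9  =>  z = 9
  t = v  =>  t = 5
  a = 1 - 1  =>  a = 0
  y = a - 9  =>  y = -9
  c = 0  =>  c = 0
  return c = 0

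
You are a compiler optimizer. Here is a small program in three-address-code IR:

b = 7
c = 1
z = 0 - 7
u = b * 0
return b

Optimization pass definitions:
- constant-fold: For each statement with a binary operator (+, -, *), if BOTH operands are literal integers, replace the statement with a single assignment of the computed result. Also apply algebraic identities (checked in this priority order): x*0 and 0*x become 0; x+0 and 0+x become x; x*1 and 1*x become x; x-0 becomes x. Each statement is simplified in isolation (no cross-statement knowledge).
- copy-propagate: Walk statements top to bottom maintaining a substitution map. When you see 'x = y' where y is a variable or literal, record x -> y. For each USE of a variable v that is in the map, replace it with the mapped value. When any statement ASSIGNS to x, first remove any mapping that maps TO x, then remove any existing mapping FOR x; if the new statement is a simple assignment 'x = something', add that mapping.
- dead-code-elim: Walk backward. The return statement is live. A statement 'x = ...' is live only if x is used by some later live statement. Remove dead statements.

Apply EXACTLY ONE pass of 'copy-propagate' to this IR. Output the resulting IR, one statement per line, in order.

Answer: b = 7
c = 1
z = 0 - 7
u = 7 * 0
return 7

Derivation:
Applying copy-propagate statement-by-statement:
  [1] b = 7  (unchanged)
  [2] c = 1  (unchanged)
  [3] z = 0 - 7  (unchanged)
  [4] u = b * 0  -> u = 7 * 0
  [5] return b  -> return 7
Result (5 stmts):
  b = 7
  c = 1
  z = 0 - 7
  u = 7 * 0
  return 7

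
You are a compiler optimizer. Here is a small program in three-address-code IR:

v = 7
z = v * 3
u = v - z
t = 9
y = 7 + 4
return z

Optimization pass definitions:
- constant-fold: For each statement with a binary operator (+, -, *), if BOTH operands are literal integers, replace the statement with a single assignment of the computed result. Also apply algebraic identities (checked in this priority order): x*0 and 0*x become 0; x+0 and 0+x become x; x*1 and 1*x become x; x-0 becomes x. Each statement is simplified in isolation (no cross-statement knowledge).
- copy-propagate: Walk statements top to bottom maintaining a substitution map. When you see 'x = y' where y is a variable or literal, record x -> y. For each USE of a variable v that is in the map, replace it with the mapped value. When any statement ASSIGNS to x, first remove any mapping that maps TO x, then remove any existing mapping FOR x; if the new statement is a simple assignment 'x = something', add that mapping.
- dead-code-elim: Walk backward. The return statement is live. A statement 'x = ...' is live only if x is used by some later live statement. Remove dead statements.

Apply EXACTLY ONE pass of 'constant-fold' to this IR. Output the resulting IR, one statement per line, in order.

Applying constant-fold statement-by-statement:
  [1] v = 7  (unchanged)
  [2] z = v * 3  (unchanged)
  [3] u = v - z  (unchanged)
  [4] t = 9  (unchanged)
  [5] y = 7 + 4  -> y = 11
  [6] return z  (unchanged)
Result (6 stmts):
  v = 7
  z = v * 3
  u = v - z
  t = 9
  y = 11
  return z

Answer: v = 7
z = v * 3
u = v - z
t = 9
y = 11
return z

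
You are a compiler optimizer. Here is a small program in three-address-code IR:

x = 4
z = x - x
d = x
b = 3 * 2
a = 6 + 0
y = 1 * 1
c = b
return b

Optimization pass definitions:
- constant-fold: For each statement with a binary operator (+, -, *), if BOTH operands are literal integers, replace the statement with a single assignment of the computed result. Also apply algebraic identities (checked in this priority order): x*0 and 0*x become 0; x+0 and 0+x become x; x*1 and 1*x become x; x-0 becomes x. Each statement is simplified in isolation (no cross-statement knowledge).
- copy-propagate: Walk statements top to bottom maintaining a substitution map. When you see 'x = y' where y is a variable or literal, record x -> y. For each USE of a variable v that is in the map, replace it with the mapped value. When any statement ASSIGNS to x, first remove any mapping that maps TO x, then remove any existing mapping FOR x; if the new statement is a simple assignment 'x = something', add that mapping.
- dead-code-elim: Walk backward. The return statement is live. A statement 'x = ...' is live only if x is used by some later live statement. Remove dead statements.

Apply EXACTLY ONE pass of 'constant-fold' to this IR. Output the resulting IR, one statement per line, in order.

Answer: x = 4
z = x - x
d = x
b = 6
a = 6
y = 1
c = b
return b

Derivation:
Applying constant-fold statement-by-statement:
  [1] x = 4  (unchanged)
  [2] z = x - x  (unchanged)
  [3] d = x  (unchanged)
  [4] b = 3 * 2  -> b = 6
  [5] a = 6 + 0  -> a = 6
  [6] y = 1 * 1  -> y = 1
  [7] c = b  (unchanged)
  [8] return b  (unchanged)
Result (8 stmts):
  x = 4
  z = x - x
  d = x
  b = 6
  a = 6
  y = 1
  c = b
  return b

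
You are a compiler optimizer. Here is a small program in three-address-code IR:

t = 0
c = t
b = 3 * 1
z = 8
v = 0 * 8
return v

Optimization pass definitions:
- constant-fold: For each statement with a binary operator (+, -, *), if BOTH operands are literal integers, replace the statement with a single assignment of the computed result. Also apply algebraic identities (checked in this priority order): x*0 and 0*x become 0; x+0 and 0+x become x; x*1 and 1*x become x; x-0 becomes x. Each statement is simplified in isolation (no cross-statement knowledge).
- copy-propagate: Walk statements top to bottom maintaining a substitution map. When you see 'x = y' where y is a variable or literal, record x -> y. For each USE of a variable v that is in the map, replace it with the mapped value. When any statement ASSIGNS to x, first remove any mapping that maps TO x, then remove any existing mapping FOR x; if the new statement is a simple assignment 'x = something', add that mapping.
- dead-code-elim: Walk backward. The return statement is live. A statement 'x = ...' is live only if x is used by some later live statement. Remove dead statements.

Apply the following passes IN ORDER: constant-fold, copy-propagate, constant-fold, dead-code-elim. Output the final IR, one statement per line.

Answer: return 0

Derivation:
Initial IR:
  t = 0
  c = t
  b = 3 * 1
  z = 8
  v = 0 * 8
  return v
After constant-fold (6 stmts):
  t = 0
  c = t
  b = 3
  z = 8
  v = 0
  return v
After copy-propagate (6 stmts):
  t = 0
  c = 0
  b = 3
  z = 8
  v = 0
  return 0
After constant-fold (6 stmts):
  t = 0
  c = 0
  b = 3
  z = 8
  v = 0
  return 0
After dead-code-elim (1 stmts):
  return 0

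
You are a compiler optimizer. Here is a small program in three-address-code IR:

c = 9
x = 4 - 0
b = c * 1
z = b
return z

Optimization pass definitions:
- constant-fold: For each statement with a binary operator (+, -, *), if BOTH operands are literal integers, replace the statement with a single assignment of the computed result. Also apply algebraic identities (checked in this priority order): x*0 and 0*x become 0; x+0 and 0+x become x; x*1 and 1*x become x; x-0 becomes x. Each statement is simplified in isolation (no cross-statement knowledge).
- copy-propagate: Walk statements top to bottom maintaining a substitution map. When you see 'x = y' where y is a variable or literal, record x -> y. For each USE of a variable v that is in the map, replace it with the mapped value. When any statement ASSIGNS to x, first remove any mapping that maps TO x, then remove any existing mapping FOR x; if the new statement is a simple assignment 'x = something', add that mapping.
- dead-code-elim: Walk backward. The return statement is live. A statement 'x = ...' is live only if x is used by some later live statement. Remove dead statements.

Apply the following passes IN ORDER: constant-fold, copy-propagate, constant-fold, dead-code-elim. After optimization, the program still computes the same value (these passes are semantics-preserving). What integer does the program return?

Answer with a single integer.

Answer: 9

Derivation:
Initial IR:
  c = 9
  x = 4 - 0
  b = c * 1
  z = b
  return z
After constant-fold (5 stmts):
  c = 9
  x = 4
  b = c
  z = b
  return z
After copy-propagate (5 stmts):
  c = 9
  x = 4
  b = 9
  z = 9
  return 9
After constant-fold (5 stmts):
  c = 9
  x = 4
  b = 9
  z = 9
  return 9
After dead-code-elim (1 stmts):
  return 9
Evaluate:
  c = 9  =>  c = 9
  x = 4 - 0  =>  x = 4
  b = c * 1  =>  b = 9
  z = b  =>  z = 9
  return z = 9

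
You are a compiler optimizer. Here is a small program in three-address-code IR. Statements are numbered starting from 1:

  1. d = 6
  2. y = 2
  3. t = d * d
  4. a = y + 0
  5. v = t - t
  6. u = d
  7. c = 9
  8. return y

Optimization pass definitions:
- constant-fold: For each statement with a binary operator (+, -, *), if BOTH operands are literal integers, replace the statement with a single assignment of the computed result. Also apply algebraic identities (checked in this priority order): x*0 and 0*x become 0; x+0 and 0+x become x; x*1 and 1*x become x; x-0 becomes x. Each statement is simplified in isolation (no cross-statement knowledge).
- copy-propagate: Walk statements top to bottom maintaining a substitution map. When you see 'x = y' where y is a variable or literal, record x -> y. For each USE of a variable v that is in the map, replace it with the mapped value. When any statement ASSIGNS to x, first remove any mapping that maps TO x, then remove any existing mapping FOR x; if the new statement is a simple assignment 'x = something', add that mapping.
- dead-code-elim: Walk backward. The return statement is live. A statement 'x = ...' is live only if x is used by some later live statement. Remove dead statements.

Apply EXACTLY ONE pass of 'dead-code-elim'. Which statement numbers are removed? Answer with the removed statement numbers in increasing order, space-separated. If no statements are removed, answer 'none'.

Backward liveness scan:
Stmt 1 'd = 6': DEAD (d not in live set [])
Stmt 2 'y = 2': KEEP (y is live); live-in = []
Stmt 3 't = d * d': DEAD (t not in live set ['y'])
Stmt 4 'a = y + 0': DEAD (a not in live set ['y'])
Stmt 5 'v = t - t': DEAD (v not in live set ['y'])
Stmt 6 'u = d': DEAD (u not in live set ['y'])
Stmt 7 'c = 9': DEAD (c not in live set ['y'])
Stmt 8 'return y': KEEP (return); live-in = ['y']
Removed statement numbers: [1, 3, 4, 5, 6, 7]
Surviving IR:
  y = 2
  return y

Answer: 1 3 4 5 6 7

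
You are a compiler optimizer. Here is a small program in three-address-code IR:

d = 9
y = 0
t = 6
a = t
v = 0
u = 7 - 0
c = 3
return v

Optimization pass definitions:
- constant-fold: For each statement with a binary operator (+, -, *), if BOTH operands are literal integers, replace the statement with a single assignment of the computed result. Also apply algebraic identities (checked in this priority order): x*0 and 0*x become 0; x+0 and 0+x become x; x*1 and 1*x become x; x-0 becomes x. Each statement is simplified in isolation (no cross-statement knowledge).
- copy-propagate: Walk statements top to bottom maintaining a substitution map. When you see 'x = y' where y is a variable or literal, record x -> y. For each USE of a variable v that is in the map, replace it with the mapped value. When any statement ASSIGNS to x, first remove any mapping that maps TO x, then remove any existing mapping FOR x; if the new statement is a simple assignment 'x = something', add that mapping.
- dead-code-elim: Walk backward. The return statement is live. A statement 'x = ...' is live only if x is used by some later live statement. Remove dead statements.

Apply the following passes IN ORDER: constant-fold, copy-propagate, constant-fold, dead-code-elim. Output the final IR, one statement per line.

Initial IR:
  d = 9
  y = 0
  t = 6
  a = t
  v = 0
  u = 7 - 0
  c = 3
  return v
After constant-fold (8 stmts):
  d = 9
  y = 0
  t = 6
  a = t
  v = 0
  u = 7
  c = 3
  return v
After copy-propagate (8 stmts):
  d = 9
  y = 0
  t = 6
  a = 6
  v = 0
  u = 7
  c = 3
  return 0
After constant-fold (8 stmts):
  d = 9
  y = 0
  t = 6
  a = 6
  v = 0
  u = 7
  c = 3
  return 0
After dead-code-elim (1 stmts):
  return 0

Answer: return 0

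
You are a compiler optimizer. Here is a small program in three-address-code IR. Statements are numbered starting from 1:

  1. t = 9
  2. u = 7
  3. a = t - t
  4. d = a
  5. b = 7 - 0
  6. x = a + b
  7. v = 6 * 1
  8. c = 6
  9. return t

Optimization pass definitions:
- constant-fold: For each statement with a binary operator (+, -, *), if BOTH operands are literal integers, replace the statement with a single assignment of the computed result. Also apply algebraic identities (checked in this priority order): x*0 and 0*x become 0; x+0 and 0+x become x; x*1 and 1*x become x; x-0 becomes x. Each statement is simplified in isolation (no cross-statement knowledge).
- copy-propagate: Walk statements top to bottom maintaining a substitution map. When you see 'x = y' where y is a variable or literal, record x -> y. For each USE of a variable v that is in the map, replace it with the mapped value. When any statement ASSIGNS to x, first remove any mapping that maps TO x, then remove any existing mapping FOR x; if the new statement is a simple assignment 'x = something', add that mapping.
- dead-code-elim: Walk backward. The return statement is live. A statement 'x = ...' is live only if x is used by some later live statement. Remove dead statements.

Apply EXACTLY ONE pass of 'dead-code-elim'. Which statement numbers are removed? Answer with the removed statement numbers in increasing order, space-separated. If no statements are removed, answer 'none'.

Backward liveness scan:
Stmt 1 't = 9': KEEP (t is live); live-in = []
Stmt 2 'u = 7': DEAD (u not in live set ['t'])
Stmt 3 'a = t - t': DEAD (a not in live set ['t'])
Stmt 4 'd = a': DEAD (d not in live set ['t'])
Stmt 5 'b = 7 - 0': DEAD (b not in live set ['t'])
Stmt 6 'x = a + b': DEAD (x not in live set ['t'])
Stmt 7 'v = 6 * 1': DEAD (v not in live set ['t'])
Stmt 8 'c = 6': DEAD (c not in live set ['t'])
Stmt 9 'return t': KEEP (return); live-in = ['t']
Removed statement numbers: [2, 3, 4, 5, 6, 7, 8]
Surviving IR:
  t = 9
  return t

Answer: 2 3 4 5 6 7 8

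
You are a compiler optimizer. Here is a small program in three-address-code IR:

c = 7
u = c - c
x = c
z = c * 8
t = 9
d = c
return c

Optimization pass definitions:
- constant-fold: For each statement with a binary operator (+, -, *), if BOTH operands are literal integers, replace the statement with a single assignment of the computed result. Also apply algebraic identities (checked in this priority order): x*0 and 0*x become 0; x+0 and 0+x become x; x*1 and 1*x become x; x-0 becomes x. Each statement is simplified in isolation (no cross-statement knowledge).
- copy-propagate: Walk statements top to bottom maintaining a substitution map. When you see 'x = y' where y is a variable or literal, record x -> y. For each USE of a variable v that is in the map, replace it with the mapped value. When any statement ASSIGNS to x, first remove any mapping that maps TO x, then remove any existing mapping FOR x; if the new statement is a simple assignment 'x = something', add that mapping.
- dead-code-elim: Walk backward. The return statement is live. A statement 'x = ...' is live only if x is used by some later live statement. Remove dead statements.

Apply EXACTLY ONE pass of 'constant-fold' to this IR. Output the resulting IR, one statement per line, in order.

Applying constant-fold statement-by-statement:
  [1] c = 7  (unchanged)
  [2] u = c - c  (unchanged)
  [3] x = c  (unchanged)
  [4] z = c * 8  (unchanged)
  [5] t = 9  (unchanged)
  [6] d = c  (unchanged)
  [7] return c  (unchanged)
Result (7 stmts):
  c = 7
  u = c - c
  x = c
  z = c * 8
  t = 9
  d = c
  return c

Answer: c = 7
u = c - c
x = c
z = c * 8
t = 9
d = c
return c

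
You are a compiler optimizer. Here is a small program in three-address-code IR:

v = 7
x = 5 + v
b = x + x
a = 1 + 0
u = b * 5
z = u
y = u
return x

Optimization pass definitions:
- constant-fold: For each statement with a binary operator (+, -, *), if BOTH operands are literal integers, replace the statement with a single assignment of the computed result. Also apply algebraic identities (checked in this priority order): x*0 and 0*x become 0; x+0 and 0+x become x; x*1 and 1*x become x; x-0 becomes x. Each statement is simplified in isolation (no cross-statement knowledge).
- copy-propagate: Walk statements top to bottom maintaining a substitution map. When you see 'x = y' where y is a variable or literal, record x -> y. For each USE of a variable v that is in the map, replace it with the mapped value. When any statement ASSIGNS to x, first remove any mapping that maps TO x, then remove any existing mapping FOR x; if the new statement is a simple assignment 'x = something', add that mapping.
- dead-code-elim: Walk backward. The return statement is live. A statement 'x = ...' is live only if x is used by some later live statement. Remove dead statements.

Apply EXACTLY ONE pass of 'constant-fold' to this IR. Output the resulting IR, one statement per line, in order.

Answer: v = 7
x = 5 + v
b = x + x
a = 1
u = b * 5
z = u
y = u
return x

Derivation:
Applying constant-fold statement-by-statement:
  [1] v = 7  (unchanged)
  [2] x = 5 + v  (unchanged)
  [3] b = x + x  (unchanged)
  [4] a = 1 + 0  -> a = 1
  [5] u = b * 5  (unchanged)
  [6] z = u  (unchanged)
  [7] y = u  (unchanged)
  [8] return x  (unchanged)
Result (8 stmts):
  v = 7
  x = 5 + v
  b = x + x
  a = 1
  u = b * 5
  z = u
  y = u
  return x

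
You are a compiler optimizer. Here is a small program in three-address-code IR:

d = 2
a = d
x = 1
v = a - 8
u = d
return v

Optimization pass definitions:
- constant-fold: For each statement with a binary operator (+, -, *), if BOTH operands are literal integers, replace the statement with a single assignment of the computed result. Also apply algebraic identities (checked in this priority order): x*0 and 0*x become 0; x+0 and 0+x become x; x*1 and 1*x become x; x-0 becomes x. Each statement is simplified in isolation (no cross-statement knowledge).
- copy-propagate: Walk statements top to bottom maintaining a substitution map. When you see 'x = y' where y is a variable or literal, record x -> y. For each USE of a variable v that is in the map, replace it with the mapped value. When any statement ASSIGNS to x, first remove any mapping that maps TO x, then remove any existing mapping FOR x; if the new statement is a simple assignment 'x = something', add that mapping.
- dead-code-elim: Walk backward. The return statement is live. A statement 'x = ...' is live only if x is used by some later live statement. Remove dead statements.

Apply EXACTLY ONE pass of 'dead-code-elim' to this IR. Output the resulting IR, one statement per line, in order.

Answer: d = 2
a = d
v = a - 8
return v

Derivation:
Applying dead-code-elim statement-by-statement:
  [6] return v  -> KEEP (return); live=['v']
  [5] u = d  -> DEAD (u not live)
  [4] v = a - 8  -> KEEP; live=['a']
  [3] x = 1  -> DEAD (x not live)
  [2] a = d  -> KEEP; live=['d']
  [1] d = 2  -> KEEP; live=[]
Result (4 stmts):
  d = 2
  a = d
  v = a - 8
  return v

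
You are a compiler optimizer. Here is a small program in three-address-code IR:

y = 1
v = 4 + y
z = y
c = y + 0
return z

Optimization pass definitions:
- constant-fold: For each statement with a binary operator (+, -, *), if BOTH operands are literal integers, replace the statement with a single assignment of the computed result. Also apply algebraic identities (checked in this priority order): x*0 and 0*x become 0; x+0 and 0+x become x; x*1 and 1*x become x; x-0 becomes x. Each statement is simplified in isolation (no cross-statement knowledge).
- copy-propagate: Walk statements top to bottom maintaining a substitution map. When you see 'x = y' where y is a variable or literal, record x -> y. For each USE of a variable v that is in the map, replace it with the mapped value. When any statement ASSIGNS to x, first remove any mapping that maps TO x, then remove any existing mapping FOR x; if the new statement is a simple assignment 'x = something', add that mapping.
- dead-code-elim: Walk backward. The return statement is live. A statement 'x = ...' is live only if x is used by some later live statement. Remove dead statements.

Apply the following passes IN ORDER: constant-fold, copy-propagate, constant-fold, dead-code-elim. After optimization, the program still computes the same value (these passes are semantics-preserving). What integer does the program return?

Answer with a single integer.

Initial IR:
  y = 1
  v = 4 + y
  z = y
  c = y + 0
  return z
After constant-fold (5 stmts):
  y = 1
  v = 4 + y
  z = y
  c = y
  return z
After copy-propagate (5 stmts):
  y = 1
  v = 4 + 1
  z = 1
  c = 1
  return 1
After constant-fold (5 stmts):
  y = 1
  v = 5
  z = 1
  c = 1
  return 1
After dead-code-elim (1 stmts):
  return 1
Evaluate:
  y = 1  =>  y = 1
  v = 4 + y  =>  v = 5
  z = y  =>  z = 1
  c = y + 0  =>  c = 1
  return z = 1

Answer: 1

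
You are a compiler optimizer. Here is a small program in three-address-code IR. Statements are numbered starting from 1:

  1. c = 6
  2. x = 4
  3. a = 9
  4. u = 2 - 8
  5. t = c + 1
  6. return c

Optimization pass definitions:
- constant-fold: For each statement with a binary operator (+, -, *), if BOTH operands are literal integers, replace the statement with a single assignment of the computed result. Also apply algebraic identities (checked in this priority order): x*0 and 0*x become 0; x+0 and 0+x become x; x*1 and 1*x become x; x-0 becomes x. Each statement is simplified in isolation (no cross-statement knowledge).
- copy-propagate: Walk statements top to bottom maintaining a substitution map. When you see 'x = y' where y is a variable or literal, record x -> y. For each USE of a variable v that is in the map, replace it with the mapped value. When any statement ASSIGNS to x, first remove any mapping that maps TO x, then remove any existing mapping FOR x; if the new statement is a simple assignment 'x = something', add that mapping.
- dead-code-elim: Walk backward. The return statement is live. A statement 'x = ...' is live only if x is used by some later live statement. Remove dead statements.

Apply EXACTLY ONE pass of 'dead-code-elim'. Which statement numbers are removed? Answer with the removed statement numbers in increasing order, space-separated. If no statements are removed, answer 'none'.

Backward liveness scan:
Stmt 1 'c = 6': KEEP (c is live); live-in = []
Stmt 2 'x = 4': DEAD (x not in live set ['c'])
Stmt 3 'a = 9': DEAD (a not in live set ['c'])
Stmt 4 'u = 2 - 8': DEAD (u not in live set ['c'])
Stmt 5 't = c + 1': DEAD (t not in live set ['c'])
Stmt 6 'return c': KEEP (return); live-in = ['c']
Removed statement numbers: [2, 3, 4, 5]
Surviving IR:
  c = 6
  return c

Answer: 2 3 4 5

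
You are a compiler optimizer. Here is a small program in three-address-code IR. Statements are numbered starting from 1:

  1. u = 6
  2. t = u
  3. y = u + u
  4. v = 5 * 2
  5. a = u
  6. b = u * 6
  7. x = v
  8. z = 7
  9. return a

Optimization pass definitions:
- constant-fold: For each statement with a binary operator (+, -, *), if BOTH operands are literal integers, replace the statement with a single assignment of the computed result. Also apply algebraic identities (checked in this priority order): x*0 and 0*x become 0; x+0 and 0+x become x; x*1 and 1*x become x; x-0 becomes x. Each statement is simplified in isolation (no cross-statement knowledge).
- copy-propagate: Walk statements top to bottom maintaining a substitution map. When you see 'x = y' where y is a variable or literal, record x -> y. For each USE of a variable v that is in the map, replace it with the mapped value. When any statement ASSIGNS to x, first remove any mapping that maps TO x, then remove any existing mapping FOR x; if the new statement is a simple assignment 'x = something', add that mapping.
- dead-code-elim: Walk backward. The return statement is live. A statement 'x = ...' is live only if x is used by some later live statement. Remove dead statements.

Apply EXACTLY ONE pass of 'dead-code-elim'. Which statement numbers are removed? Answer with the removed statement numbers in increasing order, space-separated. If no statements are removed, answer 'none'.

Answer: 2 3 4 6 7 8

Derivation:
Backward liveness scan:
Stmt 1 'u = 6': KEEP (u is live); live-in = []
Stmt 2 't = u': DEAD (t not in live set ['u'])
Stmt 3 'y = u + u': DEAD (y not in live set ['u'])
Stmt 4 'v = 5 * 2': DEAD (v not in live set ['u'])
Stmt 5 'a = u': KEEP (a is live); live-in = ['u']
Stmt 6 'b = u * 6': DEAD (b not in live set ['a'])
Stmt 7 'x = v': DEAD (x not in live set ['a'])
Stmt 8 'z = 7': DEAD (z not in live set ['a'])
Stmt 9 'return a': KEEP (return); live-in = ['a']
Removed statement numbers: [2, 3, 4, 6, 7, 8]
Surviving IR:
  u = 6
  a = u
  return a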